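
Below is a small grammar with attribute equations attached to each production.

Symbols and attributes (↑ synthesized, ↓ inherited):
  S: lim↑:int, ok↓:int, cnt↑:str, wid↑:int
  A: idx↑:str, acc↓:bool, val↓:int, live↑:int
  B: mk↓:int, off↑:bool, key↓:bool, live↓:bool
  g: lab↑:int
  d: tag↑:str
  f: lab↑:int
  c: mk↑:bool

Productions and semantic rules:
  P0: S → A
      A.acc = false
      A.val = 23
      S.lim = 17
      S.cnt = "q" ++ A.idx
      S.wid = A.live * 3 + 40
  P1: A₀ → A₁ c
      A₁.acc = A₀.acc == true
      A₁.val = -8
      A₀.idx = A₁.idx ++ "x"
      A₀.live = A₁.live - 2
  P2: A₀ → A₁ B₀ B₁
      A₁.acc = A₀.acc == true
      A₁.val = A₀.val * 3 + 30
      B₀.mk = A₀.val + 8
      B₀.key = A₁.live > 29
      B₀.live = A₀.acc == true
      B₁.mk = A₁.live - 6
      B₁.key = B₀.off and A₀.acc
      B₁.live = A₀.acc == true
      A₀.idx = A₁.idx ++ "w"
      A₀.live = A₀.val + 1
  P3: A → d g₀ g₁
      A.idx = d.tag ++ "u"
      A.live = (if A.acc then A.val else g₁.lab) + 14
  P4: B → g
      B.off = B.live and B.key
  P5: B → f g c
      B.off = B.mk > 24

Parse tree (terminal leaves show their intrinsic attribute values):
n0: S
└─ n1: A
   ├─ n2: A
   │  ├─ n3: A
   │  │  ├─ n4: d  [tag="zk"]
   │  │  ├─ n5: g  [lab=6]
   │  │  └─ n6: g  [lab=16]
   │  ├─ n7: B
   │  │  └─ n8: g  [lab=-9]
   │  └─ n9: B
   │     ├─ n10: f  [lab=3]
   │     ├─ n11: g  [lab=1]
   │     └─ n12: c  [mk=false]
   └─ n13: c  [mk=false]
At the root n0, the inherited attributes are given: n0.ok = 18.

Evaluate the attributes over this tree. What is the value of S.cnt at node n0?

"qzkuwx"

1. n0.ok = 18  [given at root]
2. n1.acc = false  [false]
3. n1.val = 23  [23]
4. n2.acc = false  [A₀.acc == true]
5. n2.val = -8  [-8]
6. n3.acc = false  [A₀.acc == true]
7. n3.val = 6  [A₀.val * 3 + 30]
8. n4.tag = "zk"  [terminal]
9. n5.lab = 6  [terminal]
10. n6.lab = 16  [terminal]
11. n3.idx = "zku"  [d.tag ++ "u"]
12. n3.live = 30  [(if A.acc then A.val else g₁.lab) + 14]
13. n7.mk = 0  [A₀.val + 8]
14. n7.key = true  [A₁.live > 29]
15. n7.live = false  [A₀.acc == true]
16. n8.lab = -9  [terminal]
17. n7.off = false  [B.live and B.key]
18. n9.mk = 24  [A₁.live - 6]
19. n9.key = false  [B₀.off and A₀.acc]
20. n9.live = false  [A₀.acc == true]
21. n10.lab = 3  [terminal]
22. n11.lab = 1  [terminal]
23. n12.mk = false  [terminal]
24. n9.off = false  [B.mk > 24]
25. n2.idx = "zkuw"  [A₁.idx ++ "w"]
26. n2.live = -7  [A₀.val + 1]
27. n13.mk = false  [terminal]
28. n1.idx = "zkuwx"  [A₁.idx ++ "x"]
29. n1.live = -9  [A₁.live - 2]
30. n0.lim = 17  [17]
31. n0.cnt = "qzkuwx"  ["q" ++ A.idx]
32. n0.wid = 13  [A.live * 3 + 40]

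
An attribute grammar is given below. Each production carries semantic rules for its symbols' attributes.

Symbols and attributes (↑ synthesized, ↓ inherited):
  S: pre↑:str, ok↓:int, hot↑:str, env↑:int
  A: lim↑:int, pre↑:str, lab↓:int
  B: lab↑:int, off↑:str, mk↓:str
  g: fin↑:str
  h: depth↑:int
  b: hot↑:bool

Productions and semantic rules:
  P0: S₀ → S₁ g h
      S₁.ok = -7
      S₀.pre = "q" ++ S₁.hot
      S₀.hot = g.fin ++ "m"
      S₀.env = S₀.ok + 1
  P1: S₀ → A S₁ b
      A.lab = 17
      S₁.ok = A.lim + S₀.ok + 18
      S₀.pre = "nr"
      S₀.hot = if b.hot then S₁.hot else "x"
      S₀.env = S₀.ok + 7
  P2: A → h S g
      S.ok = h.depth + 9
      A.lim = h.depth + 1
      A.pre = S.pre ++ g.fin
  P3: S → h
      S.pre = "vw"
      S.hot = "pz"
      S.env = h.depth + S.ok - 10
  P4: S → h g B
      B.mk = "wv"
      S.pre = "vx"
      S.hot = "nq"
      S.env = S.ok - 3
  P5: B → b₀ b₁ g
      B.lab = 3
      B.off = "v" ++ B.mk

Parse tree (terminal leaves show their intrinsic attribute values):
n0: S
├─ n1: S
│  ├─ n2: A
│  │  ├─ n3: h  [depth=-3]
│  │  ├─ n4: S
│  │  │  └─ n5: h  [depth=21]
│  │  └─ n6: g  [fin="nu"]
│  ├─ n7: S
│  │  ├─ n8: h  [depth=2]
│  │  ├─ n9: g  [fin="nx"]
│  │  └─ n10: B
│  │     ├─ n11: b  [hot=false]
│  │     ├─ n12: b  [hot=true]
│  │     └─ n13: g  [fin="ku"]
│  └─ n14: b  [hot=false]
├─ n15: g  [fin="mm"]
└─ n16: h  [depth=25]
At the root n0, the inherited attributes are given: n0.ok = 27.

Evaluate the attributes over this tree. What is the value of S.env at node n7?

1. n0.ok = 27  [given at root]
2. n1.ok = -7  [-7]
3. n2.lab = 17  [17]
4. n3.depth = -3  [terminal]
5. n4.ok = 6  [h.depth + 9]
6. n5.depth = 21  [terminal]
7. n4.pre = "vw"  ["vw"]
8. n4.hot = "pz"  ["pz"]
9. n4.env = 17  [h.depth + S.ok - 10]
10. n6.fin = "nu"  [terminal]
11. n2.lim = -2  [h.depth + 1]
12. n2.pre = "vwnu"  [S.pre ++ g.fin]
13. n7.ok = 9  [A.lim + S₀.ok + 18]
14. n8.depth = 2  [terminal]
15. n9.fin = "nx"  [terminal]
16. n10.mk = "wv"  ["wv"]
17. n11.hot = false  [terminal]
18. n12.hot = true  [terminal]
19. n13.fin = "ku"  [terminal]
20. n10.lab = 3  [3]
21. n10.off = "vwv"  ["v" ++ B.mk]
22. n7.pre = "vx"  ["vx"]
23. n7.hot = "nq"  ["nq"]
24. n7.env = 6  [S.ok - 3]
25. n14.hot = false  [terminal]
26. n1.pre = "nr"  ["nr"]
27. n1.hot = "x"  [if b.hot then S₁.hot else "x"]
28. n1.env = 0  [S₀.ok + 7]
29. n15.fin = "mm"  [terminal]
30. n16.depth = 25  [terminal]
31. n0.pre = "qx"  ["q" ++ S₁.hot]
32. n0.hot = "mmm"  [g.fin ++ "m"]
33. n0.env = 28  [S₀.ok + 1]

6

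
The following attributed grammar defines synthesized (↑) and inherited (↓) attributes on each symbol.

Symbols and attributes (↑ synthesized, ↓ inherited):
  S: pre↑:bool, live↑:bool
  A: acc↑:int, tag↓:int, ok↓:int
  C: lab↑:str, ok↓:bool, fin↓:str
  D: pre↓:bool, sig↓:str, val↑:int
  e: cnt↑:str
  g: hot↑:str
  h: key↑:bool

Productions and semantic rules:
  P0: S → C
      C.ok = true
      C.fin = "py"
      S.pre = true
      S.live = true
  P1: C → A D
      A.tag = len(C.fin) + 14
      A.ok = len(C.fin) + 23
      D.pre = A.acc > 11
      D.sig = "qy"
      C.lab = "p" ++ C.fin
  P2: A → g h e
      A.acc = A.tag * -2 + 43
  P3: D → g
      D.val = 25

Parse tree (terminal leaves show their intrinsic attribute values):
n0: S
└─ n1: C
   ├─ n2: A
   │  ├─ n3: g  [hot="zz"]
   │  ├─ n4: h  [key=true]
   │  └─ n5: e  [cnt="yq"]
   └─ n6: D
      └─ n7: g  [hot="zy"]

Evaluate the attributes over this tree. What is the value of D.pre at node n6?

false

1. n1.ok = true  [true]
2. n1.fin = "py"  ["py"]
3. n2.tag = 16  [len(C.fin) + 14]
4. n2.ok = 25  [len(C.fin) + 23]
5. n3.hot = "zz"  [terminal]
6. n4.key = true  [terminal]
7. n5.cnt = "yq"  [terminal]
8. n2.acc = 11  [A.tag * -2 + 43]
9. n6.pre = false  [A.acc > 11]
10. n6.sig = "qy"  ["qy"]
11. n7.hot = "zy"  [terminal]
12. n6.val = 25  [25]
13. n1.lab = "ppy"  ["p" ++ C.fin]
14. n0.pre = true  [true]
15. n0.live = true  [true]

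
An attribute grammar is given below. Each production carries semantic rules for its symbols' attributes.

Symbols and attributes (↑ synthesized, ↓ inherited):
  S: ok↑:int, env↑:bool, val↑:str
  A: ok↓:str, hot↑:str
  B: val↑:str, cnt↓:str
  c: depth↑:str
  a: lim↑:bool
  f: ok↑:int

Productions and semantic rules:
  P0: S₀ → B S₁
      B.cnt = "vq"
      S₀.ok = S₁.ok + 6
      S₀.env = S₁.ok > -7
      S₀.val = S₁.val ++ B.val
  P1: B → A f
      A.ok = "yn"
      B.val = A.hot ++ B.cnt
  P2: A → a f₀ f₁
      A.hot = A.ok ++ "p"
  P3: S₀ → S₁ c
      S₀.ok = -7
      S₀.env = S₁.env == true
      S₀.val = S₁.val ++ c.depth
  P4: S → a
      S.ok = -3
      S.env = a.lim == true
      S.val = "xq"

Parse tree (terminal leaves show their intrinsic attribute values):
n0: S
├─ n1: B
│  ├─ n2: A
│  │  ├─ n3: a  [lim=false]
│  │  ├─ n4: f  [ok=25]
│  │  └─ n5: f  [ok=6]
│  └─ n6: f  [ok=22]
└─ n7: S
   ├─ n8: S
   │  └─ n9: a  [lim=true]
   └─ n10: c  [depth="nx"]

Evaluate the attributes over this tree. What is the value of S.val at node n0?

1. n1.cnt = "vq"  ["vq"]
2. n2.ok = "yn"  ["yn"]
3. n3.lim = false  [terminal]
4. n4.ok = 25  [terminal]
5. n5.ok = 6  [terminal]
6. n2.hot = "ynp"  [A.ok ++ "p"]
7. n6.ok = 22  [terminal]
8. n1.val = "ynpvq"  [A.hot ++ B.cnt]
9. n9.lim = true  [terminal]
10. n8.ok = -3  [-3]
11. n8.env = true  [a.lim == true]
12. n8.val = "xq"  ["xq"]
13. n10.depth = "nx"  [terminal]
14. n7.ok = -7  [-7]
15. n7.env = true  [S₁.env == true]
16. n7.val = "xqnx"  [S₁.val ++ c.depth]
17. n0.ok = -1  [S₁.ok + 6]
18. n0.env = false  [S₁.ok > -7]
19. n0.val = "xqnxynpvq"  [S₁.val ++ B.val]

"xqnxynpvq"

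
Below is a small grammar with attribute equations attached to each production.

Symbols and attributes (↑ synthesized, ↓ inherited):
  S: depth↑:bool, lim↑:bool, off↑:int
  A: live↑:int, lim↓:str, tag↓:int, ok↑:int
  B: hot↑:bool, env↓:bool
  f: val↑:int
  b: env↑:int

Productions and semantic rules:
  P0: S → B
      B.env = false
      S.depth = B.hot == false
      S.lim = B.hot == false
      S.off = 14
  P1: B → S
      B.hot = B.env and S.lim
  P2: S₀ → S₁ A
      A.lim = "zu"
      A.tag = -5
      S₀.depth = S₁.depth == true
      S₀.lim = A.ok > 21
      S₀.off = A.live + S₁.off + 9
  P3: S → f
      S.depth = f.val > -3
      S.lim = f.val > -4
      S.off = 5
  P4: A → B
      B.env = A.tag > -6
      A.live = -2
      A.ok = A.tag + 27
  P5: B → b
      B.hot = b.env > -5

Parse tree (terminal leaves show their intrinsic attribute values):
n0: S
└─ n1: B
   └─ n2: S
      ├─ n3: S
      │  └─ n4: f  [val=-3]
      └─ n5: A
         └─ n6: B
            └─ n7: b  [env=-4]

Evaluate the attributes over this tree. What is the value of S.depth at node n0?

true

1. n1.env = false  [false]
2. n4.val = -3  [terminal]
3. n3.depth = false  [f.val > -3]
4. n3.lim = true  [f.val > -4]
5. n3.off = 5  [5]
6. n5.lim = "zu"  ["zu"]
7. n5.tag = -5  [-5]
8. n6.env = true  [A.tag > -6]
9. n7.env = -4  [terminal]
10. n6.hot = true  [b.env > -5]
11. n5.live = -2  [-2]
12. n5.ok = 22  [A.tag + 27]
13. n2.depth = false  [S₁.depth == true]
14. n2.lim = true  [A.ok > 21]
15. n2.off = 12  [A.live + S₁.off + 9]
16. n1.hot = false  [B.env and S.lim]
17. n0.depth = true  [B.hot == false]
18. n0.lim = true  [B.hot == false]
19. n0.off = 14  [14]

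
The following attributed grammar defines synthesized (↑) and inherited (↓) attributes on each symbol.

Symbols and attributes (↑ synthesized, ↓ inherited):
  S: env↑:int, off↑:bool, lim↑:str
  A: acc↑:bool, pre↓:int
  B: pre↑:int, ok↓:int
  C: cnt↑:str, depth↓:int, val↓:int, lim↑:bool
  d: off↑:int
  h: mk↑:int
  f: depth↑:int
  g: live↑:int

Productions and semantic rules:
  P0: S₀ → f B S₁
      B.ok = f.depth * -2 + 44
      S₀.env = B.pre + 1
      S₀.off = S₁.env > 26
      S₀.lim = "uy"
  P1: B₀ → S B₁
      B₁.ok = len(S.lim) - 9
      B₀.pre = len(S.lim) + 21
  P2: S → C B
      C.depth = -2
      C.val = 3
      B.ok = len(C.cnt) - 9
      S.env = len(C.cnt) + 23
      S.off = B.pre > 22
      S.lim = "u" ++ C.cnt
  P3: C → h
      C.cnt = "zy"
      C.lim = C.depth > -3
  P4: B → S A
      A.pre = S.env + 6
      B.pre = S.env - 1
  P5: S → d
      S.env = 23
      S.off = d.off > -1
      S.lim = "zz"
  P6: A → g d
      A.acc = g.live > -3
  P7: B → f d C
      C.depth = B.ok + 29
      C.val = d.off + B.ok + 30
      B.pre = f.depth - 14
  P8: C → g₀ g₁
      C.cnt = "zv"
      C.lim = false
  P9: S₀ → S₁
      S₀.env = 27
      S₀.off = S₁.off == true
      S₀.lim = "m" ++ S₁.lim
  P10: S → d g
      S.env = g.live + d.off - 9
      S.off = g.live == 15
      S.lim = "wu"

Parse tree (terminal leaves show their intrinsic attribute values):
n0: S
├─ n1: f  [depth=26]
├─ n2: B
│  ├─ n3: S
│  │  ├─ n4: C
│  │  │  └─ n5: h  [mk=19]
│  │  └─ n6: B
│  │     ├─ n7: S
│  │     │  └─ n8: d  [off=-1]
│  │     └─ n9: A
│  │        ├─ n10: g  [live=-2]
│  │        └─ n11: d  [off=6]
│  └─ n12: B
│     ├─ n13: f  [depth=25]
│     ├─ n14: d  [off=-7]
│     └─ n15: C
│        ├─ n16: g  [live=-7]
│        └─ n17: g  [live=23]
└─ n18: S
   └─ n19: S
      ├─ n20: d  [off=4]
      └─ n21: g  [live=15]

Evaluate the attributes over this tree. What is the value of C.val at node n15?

1. n1.depth = 26  [terminal]
2. n2.ok = -8  [f.depth * -2 + 44]
3. n4.depth = -2  [-2]
4. n4.val = 3  [3]
5. n5.mk = 19  [terminal]
6. n4.cnt = "zy"  ["zy"]
7. n4.lim = true  [C.depth > -3]
8. n6.ok = -7  [len(C.cnt) - 9]
9. n8.off = -1  [terminal]
10. n7.env = 23  [23]
11. n7.off = false  [d.off > -1]
12. n7.lim = "zz"  ["zz"]
13. n9.pre = 29  [S.env + 6]
14. n10.live = -2  [terminal]
15. n11.off = 6  [terminal]
16. n9.acc = true  [g.live > -3]
17. n6.pre = 22  [S.env - 1]
18. n3.env = 25  [len(C.cnt) + 23]
19. n3.off = false  [B.pre > 22]
20. n3.lim = "uzy"  ["u" ++ C.cnt]
21. n12.ok = -6  [len(S.lim) - 9]
22. n13.depth = 25  [terminal]
23. n14.off = -7  [terminal]
24. n15.depth = 23  [B.ok + 29]
25. n15.val = 17  [d.off + B.ok + 30]
26. n16.live = -7  [terminal]
27. n17.live = 23  [terminal]
28. n15.cnt = "zv"  ["zv"]
29. n15.lim = false  [false]
30. n12.pre = 11  [f.depth - 14]
31. n2.pre = 24  [len(S.lim) + 21]
32. n20.off = 4  [terminal]
33. n21.live = 15  [terminal]
34. n19.env = 10  [g.live + d.off - 9]
35. n19.off = true  [g.live == 15]
36. n19.lim = "wu"  ["wu"]
37. n18.env = 27  [27]
38. n18.off = true  [S₁.off == true]
39. n18.lim = "mwu"  ["m" ++ S₁.lim]
40. n0.env = 25  [B.pre + 1]
41. n0.off = true  [S₁.env > 26]
42. n0.lim = "uy"  ["uy"]

17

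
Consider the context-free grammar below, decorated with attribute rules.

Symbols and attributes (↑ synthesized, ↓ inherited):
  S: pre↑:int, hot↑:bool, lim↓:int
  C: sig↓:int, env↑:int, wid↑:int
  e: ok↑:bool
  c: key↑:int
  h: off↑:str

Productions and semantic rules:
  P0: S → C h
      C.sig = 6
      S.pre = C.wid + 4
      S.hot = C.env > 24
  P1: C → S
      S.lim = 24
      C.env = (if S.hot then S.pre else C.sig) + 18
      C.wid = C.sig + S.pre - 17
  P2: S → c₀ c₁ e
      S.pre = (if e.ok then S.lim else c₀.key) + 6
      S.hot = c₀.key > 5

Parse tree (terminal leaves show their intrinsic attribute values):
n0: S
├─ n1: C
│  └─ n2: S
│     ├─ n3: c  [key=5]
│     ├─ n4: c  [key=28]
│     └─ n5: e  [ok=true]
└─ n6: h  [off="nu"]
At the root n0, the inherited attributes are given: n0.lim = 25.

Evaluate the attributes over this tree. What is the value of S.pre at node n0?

1. n0.lim = 25  [given at root]
2. n1.sig = 6  [6]
3. n2.lim = 24  [24]
4. n3.key = 5  [terminal]
5. n4.key = 28  [terminal]
6. n5.ok = true  [terminal]
7. n2.pre = 30  [(if e.ok then S.lim else c₀.key) + 6]
8. n2.hot = false  [c₀.key > 5]
9. n1.env = 24  [(if S.hot then S.pre else C.sig) + 18]
10. n1.wid = 19  [C.sig + S.pre - 17]
11. n6.off = "nu"  [terminal]
12. n0.pre = 23  [C.wid + 4]
13. n0.hot = false  [C.env > 24]

23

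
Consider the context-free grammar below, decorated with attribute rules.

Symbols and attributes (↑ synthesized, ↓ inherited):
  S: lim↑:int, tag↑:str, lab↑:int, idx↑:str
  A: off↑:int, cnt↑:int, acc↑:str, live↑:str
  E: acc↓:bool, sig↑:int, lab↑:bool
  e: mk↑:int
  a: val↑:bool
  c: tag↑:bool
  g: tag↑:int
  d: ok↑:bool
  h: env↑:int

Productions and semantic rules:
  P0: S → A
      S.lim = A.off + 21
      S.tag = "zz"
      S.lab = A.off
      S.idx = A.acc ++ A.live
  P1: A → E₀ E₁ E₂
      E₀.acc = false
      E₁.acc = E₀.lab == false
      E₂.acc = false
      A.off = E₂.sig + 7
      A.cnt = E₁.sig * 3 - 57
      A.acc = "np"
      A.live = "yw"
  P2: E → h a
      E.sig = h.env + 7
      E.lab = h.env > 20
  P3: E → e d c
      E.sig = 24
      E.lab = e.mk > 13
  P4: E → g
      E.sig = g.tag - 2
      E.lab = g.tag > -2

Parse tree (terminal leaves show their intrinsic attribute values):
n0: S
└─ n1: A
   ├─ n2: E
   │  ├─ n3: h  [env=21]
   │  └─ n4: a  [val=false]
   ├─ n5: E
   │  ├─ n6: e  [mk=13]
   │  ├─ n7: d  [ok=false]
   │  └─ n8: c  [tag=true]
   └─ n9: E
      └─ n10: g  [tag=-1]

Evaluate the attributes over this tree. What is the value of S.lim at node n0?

1. n2.acc = false  [false]
2. n3.env = 21  [terminal]
3. n4.val = false  [terminal]
4. n2.sig = 28  [h.env + 7]
5. n2.lab = true  [h.env > 20]
6. n5.acc = false  [E₀.lab == false]
7. n6.mk = 13  [terminal]
8. n7.ok = false  [terminal]
9. n8.tag = true  [terminal]
10. n5.sig = 24  [24]
11. n5.lab = false  [e.mk > 13]
12. n9.acc = false  [false]
13. n10.tag = -1  [terminal]
14. n9.sig = -3  [g.tag - 2]
15. n9.lab = true  [g.tag > -2]
16. n1.off = 4  [E₂.sig + 7]
17. n1.cnt = 15  [E₁.sig * 3 - 57]
18. n1.acc = "np"  ["np"]
19. n1.live = "yw"  ["yw"]
20. n0.lim = 25  [A.off + 21]
21. n0.tag = "zz"  ["zz"]
22. n0.lab = 4  [A.off]
23. n0.idx = "npyw"  [A.acc ++ A.live]

25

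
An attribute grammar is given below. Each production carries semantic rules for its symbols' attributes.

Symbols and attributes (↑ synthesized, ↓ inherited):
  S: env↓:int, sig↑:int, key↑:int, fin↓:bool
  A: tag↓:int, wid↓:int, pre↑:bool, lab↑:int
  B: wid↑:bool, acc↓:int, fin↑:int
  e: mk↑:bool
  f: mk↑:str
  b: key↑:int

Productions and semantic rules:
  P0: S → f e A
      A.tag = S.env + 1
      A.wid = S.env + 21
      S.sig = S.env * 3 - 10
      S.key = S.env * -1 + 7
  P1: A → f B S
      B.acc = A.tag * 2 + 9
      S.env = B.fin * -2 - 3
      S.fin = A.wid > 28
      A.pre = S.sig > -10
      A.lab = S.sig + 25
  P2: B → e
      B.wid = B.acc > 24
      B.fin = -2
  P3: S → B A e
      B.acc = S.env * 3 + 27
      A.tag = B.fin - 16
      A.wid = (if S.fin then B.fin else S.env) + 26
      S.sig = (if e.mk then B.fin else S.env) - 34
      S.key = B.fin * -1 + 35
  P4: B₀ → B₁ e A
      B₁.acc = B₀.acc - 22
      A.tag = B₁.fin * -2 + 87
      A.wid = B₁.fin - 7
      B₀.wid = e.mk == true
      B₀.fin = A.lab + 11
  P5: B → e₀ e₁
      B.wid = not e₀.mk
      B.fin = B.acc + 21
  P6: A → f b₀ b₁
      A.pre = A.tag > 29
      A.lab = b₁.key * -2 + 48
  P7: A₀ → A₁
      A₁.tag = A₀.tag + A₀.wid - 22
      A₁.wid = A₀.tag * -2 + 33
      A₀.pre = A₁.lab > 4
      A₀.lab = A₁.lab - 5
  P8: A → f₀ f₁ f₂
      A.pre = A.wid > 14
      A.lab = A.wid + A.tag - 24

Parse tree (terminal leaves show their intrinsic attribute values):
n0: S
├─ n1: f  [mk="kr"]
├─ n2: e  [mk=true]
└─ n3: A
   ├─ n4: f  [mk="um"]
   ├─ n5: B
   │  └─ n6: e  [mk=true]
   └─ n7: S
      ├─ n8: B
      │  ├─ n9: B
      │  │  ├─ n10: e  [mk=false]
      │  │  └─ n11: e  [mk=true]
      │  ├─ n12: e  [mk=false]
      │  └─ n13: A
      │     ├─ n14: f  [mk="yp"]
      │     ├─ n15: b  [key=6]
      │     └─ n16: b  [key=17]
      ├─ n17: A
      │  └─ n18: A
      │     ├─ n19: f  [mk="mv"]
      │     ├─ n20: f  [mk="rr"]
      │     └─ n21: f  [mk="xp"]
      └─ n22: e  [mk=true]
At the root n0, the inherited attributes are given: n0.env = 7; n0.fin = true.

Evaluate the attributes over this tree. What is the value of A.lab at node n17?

1. n0.env = 7  [given at root]
2. n0.fin = true  [given at root]
3. n1.mk = "kr"  [terminal]
4. n2.mk = true  [terminal]
5. n3.tag = 8  [S.env + 1]
6. n3.wid = 28  [S.env + 21]
7. n4.mk = "um"  [terminal]
8. n5.acc = 25  [A.tag * 2 + 9]
9. n6.mk = true  [terminal]
10. n5.wid = true  [B.acc > 24]
11. n5.fin = -2  [-2]
12. n7.env = 1  [B.fin * -2 - 3]
13. n7.fin = false  [A.wid > 28]
14. n8.acc = 30  [S.env * 3 + 27]
15. n9.acc = 8  [B₀.acc - 22]
16. n10.mk = false  [terminal]
17. n11.mk = true  [terminal]
18. n9.wid = true  [not e₀.mk]
19. n9.fin = 29  [B.acc + 21]
20. n12.mk = false  [terminal]
21. n13.tag = 29  [B₁.fin * -2 + 87]
22. n13.wid = 22  [B₁.fin - 7]
23. n14.mk = "yp"  [terminal]
24. n15.key = 6  [terminal]
25. n16.key = 17  [terminal]
26. n13.pre = false  [A.tag > 29]
27. n13.lab = 14  [b₁.key * -2 + 48]
28. n8.wid = false  [e.mk == true]
29. n8.fin = 25  [A.lab + 11]
30. n17.tag = 9  [B.fin - 16]
31. n17.wid = 27  [(if S.fin then B.fin else S.env) + 26]
32. n18.tag = 14  [A₀.tag + A₀.wid - 22]
33. n18.wid = 15  [A₀.tag * -2 + 33]
34. n19.mk = "mv"  [terminal]
35. n20.mk = "rr"  [terminal]
36. n21.mk = "xp"  [terminal]
37. n18.pre = true  [A.wid > 14]
38. n18.lab = 5  [A.wid + A.tag - 24]
39. n17.pre = true  [A₁.lab > 4]
40. n17.lab = 0  [A₁.lab - 5]
41. n22.mk = true  [terminal]
42. n7.sig = -9  [(if e.mk then B.fin else S.env) - 34]
43. n7.key = 10  [B.fin * -1 + 35]
44. n3.pre = true  [S.sig > -10]
45. n3.lab = 16  [S.sig + 25]
46. n0.sig = 11  [S.env * 3 - 10]
47. n0.key = 0  [S.env * -1 + 7]

0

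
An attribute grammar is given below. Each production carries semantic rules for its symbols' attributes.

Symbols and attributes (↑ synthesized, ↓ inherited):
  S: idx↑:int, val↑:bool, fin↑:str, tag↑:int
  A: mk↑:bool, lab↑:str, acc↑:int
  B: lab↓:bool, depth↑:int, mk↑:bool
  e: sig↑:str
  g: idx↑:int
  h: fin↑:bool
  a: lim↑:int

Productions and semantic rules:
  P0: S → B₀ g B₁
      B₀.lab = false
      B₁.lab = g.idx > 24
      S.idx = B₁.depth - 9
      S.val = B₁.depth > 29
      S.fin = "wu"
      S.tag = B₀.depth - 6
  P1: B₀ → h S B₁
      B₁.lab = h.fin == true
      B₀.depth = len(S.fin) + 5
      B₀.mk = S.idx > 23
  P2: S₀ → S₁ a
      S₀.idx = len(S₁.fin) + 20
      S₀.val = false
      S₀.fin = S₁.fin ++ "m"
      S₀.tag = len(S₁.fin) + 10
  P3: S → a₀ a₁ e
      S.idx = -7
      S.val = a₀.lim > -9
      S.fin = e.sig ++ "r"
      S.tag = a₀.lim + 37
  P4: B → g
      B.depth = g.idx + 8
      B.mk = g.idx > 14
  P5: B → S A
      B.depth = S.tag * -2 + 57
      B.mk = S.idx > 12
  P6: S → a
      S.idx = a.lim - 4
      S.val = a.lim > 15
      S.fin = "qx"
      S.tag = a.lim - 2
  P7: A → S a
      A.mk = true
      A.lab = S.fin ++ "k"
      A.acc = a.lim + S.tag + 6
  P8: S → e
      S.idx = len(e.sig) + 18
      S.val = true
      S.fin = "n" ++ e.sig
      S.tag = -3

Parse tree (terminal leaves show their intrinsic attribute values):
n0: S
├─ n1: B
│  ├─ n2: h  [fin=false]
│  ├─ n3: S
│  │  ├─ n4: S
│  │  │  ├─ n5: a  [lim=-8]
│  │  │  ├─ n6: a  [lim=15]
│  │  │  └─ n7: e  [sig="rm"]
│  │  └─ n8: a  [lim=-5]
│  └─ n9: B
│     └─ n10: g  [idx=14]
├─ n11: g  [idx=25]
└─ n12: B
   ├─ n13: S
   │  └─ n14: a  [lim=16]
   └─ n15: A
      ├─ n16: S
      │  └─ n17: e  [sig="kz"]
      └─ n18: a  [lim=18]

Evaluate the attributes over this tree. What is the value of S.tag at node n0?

1. n1.lab = false  [false]
2. n2.fin = false  [terminal]
3. n5.lim = -8  [terminal]
4. n6.lim = 15  [terminal]
5. n7.sig = "rm"  [terminal]
6. n4.idx = -7  [-7]
7. n4.val = true  [a₀.lim > -9]
8. n4.fin = "rmr"  [e.sig ++ "r"]
9. n4.tag = 29  [a₀.lim + 37]
10. n8.lim = -5  [terminal]
11. n3.idx = 23  [len(S₁.fin) + 20]
12. n3.val = false  [false]
13. n3.fin = "rmrm"  [S₁.fin ++ "m"]
14. n3.tag = 13  [len(S₁.fin) + 10]
15. n9.lab = false  [h.fin == true]
16. n10.idx = 14  [terminal]
17. n9.depth = 22  [g.idx + 8]
18. n9.mk = false  [g.idx > 14]
19. n1.depth = 9  [len(S.fin) + 5]
20. n1.mk = false  [S.idx > 23]
21. n11.idx = 25  [terminal]
22. n12.lab = true  [g.idx > 24]
23. n14.lim = 16  [terminal]
24. n13.idx = 12  [a.lim - 4]
25. n13.val = true  [a.lim > 15]
26. n13.fin = "qx"  ["qx"]
27. n13.tag = 14  [a.lim - 2]
28. n17.sig = "kz"  [terminal]
29. n16.idx = 20  [len(e.sig) + 18]
30. n16.val = true  [true]
31. n16.fin = "nkz"  ["n" ++ e.sig]
32. n16.tag = -3  [-3]
33. n18.lim = 18  [terminal]
34. n15.mk = true  [true]
35. n15.lab = "nkzk"  [S.fin ++ "k"]
36. n15.acc = 21  [a.lim + S.tag + 6]
37. n12.depth = 29  [S.tag * -2 + 57]
38. n12.mk = false  [S.idx > 12]
39. n0.idx = 20  [B₁.depth - 9]
40. n0.val = false  [B₁.depth > 29]
41. n0.fin = "wu"  ["wu"]
42. n0.tag = 3  [B₀.depth - 6]

3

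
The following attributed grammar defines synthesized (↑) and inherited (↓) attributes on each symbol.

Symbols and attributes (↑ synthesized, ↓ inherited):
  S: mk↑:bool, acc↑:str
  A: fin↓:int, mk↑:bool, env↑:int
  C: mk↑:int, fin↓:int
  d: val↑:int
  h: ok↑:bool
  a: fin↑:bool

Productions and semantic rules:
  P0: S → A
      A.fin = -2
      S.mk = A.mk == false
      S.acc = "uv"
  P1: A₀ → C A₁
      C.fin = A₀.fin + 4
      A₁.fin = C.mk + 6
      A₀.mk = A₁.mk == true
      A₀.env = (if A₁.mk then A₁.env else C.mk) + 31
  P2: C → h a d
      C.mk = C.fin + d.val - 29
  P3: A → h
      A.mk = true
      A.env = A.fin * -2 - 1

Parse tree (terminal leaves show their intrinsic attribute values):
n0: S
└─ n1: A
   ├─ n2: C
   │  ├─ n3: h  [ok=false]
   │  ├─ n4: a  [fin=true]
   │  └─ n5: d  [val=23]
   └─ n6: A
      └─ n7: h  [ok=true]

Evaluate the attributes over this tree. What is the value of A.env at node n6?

1. n1.fin = -2  [-2]
2. n2.fin = 2  [A₀.fin + 4]
3. n3.ok = false  [terminal]
4. n4.fin = true  [terminal]
5. n5.val = 23  [terminal]
6. n2.mk = -4  [C.fin + d.val - 29]
7. n6.fin = 2  [C.mk + 6]
8. n7.ok = true  [terminal]
9. n6.mk = true  [true]
10. n6.env = -5  [A.fin * -2 - 1]
11. n1.mk = true  [A₁.mk == true]
12. n1.env = 26  [(if A₁.mk then A₁.env else C.mk) + 31]
13. n0.mk = false  [A.mk == false]
14. n0.acc = "uv"  ["uv"]

-5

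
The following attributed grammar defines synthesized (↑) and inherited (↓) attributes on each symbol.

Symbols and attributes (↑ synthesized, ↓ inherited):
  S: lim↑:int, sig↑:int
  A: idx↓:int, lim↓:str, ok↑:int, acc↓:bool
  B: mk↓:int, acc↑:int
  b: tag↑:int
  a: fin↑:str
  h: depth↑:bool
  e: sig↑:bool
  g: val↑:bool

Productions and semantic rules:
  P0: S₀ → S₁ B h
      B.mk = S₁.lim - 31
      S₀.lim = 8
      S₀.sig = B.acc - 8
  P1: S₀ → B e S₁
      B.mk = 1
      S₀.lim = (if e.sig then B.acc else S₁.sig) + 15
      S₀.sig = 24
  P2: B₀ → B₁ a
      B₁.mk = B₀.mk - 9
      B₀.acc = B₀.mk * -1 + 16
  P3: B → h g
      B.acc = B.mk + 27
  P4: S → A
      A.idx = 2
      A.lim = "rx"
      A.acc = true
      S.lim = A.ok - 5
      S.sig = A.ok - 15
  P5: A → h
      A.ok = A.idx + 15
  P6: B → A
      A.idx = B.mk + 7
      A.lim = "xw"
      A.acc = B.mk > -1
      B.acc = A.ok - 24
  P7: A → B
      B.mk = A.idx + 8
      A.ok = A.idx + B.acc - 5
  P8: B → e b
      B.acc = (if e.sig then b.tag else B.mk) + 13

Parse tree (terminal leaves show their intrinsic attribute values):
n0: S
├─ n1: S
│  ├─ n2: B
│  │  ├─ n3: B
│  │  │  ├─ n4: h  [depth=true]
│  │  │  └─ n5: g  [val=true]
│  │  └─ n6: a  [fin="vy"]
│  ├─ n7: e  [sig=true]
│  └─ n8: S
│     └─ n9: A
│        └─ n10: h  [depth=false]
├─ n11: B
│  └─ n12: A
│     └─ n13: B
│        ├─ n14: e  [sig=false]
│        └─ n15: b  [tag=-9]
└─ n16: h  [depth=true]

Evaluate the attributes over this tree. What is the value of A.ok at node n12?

1. n2.mk = 1  [1]
2. n3.mk = -8  [B₀.mk - 9]
3. n4.depth = true  [terminal]
4. n5.val = true  [terminal]
5. n3.acc = 19  [B.mk + 27]
6. n6.fin = "vy"  [terminal]
7. n2.acc = 15  [B₀.mk * -1 + 16]
8. n7.sig = true  [terminal]
9. n9.idx = 2  [2]
10. n9.lim = "rx"  ["rx"]
11. n9.acc = true  [true]
12. n10.depth = false  [terminal]
13. n9.ok = 17  [A.idx + 15]
14. n8.lim = 12  [A.ok - 5]
15. n8.sig = 2  [A.ok - 15]
16. n1.lim = 30  [(if e.sig then B.acc else S₁.sig) + 15]
17. n1.sig = 24  [24]
18. n11.mk = -1  [S₁.lim - 31]
19. n12.idx = 6  [B.mk + 7]
20. n12.lim = "xw"  ["xw"]
21. n12.acc = false  [B.mk > -1]
22. n13.mk = 14  [A.idx + 8]
23. n14.sig = false  [terminal]
24. n15.tag = -9  [terminal]
25. n13.acc = 27  [(if e.sig then b.tag else B.mk) + 13]
26. n12.ok = 28  [A.idx + B.acc - 5]
27. n11.acc = 4  [A.ok - 24]
28. n16.depth = true  [terminal]
29. n0.lim = 8  [8]
30. n0.sig = -4  [B.acc - 8]

28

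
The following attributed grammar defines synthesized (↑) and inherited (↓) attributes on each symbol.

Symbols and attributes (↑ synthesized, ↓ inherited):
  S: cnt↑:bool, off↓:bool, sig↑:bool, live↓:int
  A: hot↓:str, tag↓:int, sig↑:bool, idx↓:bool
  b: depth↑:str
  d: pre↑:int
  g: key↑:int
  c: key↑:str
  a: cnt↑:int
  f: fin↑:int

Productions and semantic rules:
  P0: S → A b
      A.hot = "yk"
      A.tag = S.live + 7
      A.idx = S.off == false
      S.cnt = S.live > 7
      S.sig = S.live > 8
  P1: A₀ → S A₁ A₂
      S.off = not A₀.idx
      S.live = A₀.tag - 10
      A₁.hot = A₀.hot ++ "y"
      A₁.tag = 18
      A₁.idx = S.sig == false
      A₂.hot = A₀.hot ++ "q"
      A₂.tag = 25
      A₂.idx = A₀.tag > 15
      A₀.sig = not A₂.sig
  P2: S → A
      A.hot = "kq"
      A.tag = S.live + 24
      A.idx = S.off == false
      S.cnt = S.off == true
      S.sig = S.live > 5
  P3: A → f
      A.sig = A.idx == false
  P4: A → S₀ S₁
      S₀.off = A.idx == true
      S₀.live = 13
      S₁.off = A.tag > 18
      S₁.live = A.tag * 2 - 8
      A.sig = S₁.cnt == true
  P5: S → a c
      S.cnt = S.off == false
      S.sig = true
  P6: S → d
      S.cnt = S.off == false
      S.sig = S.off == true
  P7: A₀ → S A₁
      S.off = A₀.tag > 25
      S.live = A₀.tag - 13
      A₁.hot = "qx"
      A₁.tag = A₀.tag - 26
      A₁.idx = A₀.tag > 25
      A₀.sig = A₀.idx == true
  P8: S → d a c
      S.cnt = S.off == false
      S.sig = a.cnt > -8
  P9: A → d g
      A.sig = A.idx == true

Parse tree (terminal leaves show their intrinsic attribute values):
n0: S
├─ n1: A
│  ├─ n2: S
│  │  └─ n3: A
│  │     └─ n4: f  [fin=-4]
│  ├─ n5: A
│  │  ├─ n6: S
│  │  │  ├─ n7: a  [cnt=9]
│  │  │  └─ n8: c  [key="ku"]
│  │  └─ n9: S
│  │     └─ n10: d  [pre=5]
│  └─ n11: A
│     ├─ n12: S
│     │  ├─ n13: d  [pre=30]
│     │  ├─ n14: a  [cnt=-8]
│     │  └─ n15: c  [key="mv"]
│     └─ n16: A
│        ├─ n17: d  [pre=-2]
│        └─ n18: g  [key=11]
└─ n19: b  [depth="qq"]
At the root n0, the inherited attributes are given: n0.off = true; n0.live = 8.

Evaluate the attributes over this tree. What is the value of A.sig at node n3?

1. n0.off = true  [given at root]
2. n0.live = 8  [given at root]
3. n1.hot = "yk"  ["yk"]
4. n1.tag = 15  [S.live + 7]
5. n1.idx = false  [S.off == false]
6. n2.off = true  [not A₀.idx]
7. n2.live = 5  [A₀.tag - 10]
8. n3.hot = "kq"  ["kq"]
9. n3.tag = 29  [S.live + 24]
10. n3.idx = false  [S.off == false]
11. n4.fin = -4  [terminal]
12. n3.sig = true  [A.idx == false]
13. n2.cnt = true  [S.off == true]
14. n2.sig = false  [S.live > 5]
15. n5.hot = "yky"  [A₀.hot ++ "y"]
16. n5.tag = 18  [18]
17. n5.idx = true  [S.sig == false]
18. n6.off = true  [A.idx == true]
19. n6.live = 13  [13]
20. n7.cnt = 9  [terminal]
21. n8.key = "ku"  [terminal]
22. n6.cnt = false  [S.off == false]
23. n6.sig = true  [true]
24. n9.off = false  [A.tag > 18]
25. n9.live = 28  [A.tag * 2 - 8]
26. n10.pre = 5  [terminal]
27. n9.cnt = true  [S.off == false]
28. n9.sig = false  [S.off == true]
29. n5.sig = true  [S₁.cnt == true]
30. n11.hot = "ykq"  [A₀.hot ++ "q"]
31. n11.tag = 25  [25]
32. n11.idx = false  [A₀.tag > 15]
33. n12.off = false  [A₀.tag > 25]
34. n12.live = 12  [A₀.tag - 13]
35. n13.pre = 30  [terminal]
36. n14.cnt = -8  [terminal]
37. n15.key = "mv"  [terminal]
38. n12.cnt = true  [S.off == false]
39. n12.sig = false  [a.cnt > -8]
40. n16.hot = "qx"  ["qx"]
41. n16.tag = -1  [A₀.tag - 26]
42. n16.idx = false  [A₀.tag > 25]
43. n17.pre = -2  [terminal]
44. n18.key = 11  [terminal]
45. n16.sig = false  [A.idx == true]
46. n11.sig = false  [A₀.idx == true]
47. n1.sig = true  [not A₂.sig]
48. n19.depth = "qq"  [terminal]
49. n0.cnt = true  [S.live > 7]
50. n0.sig = false  [S.live > 8]

true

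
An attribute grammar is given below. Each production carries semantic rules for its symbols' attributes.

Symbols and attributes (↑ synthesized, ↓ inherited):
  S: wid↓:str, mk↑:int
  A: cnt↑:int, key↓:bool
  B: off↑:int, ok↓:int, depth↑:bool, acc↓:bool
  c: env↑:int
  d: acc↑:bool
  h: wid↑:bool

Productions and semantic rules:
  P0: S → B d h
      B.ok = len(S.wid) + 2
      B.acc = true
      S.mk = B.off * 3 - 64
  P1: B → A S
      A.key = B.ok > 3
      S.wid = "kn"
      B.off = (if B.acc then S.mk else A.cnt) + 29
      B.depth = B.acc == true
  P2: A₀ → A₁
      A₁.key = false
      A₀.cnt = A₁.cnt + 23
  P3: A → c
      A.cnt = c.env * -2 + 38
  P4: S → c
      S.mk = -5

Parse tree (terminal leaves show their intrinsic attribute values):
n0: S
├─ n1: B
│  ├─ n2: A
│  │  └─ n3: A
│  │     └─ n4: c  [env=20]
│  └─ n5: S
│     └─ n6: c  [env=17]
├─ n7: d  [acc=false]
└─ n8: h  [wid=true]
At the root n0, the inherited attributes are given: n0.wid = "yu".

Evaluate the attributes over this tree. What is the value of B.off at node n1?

1. n0.wid = "yu"  [given at root]
2. n1.ok = 4  [len(S.wid) + 2]
3. n1.acc = true  [true]
4. n2.key = true  [B.ok > 3]
5. n3.key = false  [false]
6. n4.env = 20  [terminal]
7. n3.cnt = -2  [c.env * -2 + 38]
8. n2.cnt = 21  [A₁.cnt + 23]
9. n5.wid = "kn"  ["kn"]
10. n6.env = 17  [terminal]
11. n5.mk = -5  [-5]
12. n1.off = 24  [(if B.acc then S.mk else A.cnt) + 29]
13. n1.depth = true  [B.acc == true]
14. n7.acc = false  [terminal]
15. n8.wid = true  [terminal]
16. n0.mk = 8  [B.off * 3 - 64]

24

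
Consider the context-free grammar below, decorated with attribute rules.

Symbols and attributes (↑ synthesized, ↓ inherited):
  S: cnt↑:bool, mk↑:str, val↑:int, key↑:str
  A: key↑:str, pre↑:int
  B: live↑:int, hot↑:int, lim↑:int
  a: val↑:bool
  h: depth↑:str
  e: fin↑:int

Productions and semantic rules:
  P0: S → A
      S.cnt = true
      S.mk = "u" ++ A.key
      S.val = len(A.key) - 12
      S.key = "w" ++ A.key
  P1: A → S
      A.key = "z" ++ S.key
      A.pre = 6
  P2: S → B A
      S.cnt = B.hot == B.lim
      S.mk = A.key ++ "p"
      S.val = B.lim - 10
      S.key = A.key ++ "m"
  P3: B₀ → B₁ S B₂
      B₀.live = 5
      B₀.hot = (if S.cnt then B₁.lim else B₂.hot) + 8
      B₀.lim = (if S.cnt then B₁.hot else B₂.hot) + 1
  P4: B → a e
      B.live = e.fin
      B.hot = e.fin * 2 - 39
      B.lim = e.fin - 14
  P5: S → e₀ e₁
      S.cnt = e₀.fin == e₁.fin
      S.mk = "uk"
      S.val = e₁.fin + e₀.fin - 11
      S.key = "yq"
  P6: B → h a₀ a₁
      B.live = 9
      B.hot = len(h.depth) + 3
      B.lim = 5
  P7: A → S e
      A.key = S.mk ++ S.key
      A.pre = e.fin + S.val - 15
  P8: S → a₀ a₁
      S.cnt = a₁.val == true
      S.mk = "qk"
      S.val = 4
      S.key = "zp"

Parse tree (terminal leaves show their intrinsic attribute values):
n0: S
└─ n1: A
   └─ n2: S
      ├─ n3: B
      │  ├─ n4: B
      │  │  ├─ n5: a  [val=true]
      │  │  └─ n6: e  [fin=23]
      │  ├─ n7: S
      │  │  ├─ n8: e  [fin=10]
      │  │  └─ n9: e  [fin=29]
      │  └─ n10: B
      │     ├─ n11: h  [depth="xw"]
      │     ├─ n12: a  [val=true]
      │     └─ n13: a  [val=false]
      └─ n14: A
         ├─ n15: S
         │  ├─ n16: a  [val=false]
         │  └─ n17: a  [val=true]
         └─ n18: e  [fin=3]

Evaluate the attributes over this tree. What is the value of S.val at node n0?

-6

1. n5.val = true  [terminal]
2. n6.fin = 23  [terminal]
3. n4.live = 23  [e.fin]
4. n4.hot = 7  [e.fin * 2 - 39]
5. n4.lim = 9  [e.fin - 14]
6. n8.fin = 10  [terminal]
7. n9.fin = 29  [terminal]
8. n7.cnt = false  [e₀.fin == e₁.fin]
9. n7.mk = "uk"  ["uk"]
10. n7.val = 28  [e₁.fin + e₀.fin - 11]
11. n7.key = "yq"  ["yq"]
12. n11.depth = "xw"  [terminal]
13. n12.val = true  [terminal]
14. n13.val = false  [terminal]
15. n10.live = 9  [9]
16. n10.hot = 5  [len(h.depth) + 3]
17. n10.lim = 5  [5]
18. n3.live = 5  [5]
19. n3.hot = 13  [(if S.cnt then B₁.lim else B₂.hot) + 8]
20. n3.lim = 6  [(if S.cnt then B₁.hot else B₂.hot) + 1]
21. n16.val = false  [terminal]
22. n17.val = true  [terminal]
23. n15.cnt = true  [a₁.val == true]
24. n15.mk = "qk"  ["qk"]
25. n15.val = 4  [4]
26. n15.key = "zp"  ["zp"]
27. n18.fin = 3  [terminal]
28. n14.key = "qkzp"  [S.mk ++ S.key]
29. n14.pre = -8  [e.fin + S.val - 15]
30. n2.cnt = false  [B.hot == B.lim]
31. n2.mk = "qkzpp"  [A.key ++ "p"]
32. n2.val = -4  [B.lim - 10]
33. n2.key = "qkzpm"  [A.key ++ "m"]
34. n1.key = "zqkzpm"  ["z" ++ S.key]
35. n1.pre = 6  [6]
36. n0.cnt = true  [true]
37. n0.mk = "uzqkzpm"  ["u" ++ A.key]
38. n0.val = -6  [len(A.key) - 12]
39. n0.key = "wzqkzpm"  ["w" ++ A.key]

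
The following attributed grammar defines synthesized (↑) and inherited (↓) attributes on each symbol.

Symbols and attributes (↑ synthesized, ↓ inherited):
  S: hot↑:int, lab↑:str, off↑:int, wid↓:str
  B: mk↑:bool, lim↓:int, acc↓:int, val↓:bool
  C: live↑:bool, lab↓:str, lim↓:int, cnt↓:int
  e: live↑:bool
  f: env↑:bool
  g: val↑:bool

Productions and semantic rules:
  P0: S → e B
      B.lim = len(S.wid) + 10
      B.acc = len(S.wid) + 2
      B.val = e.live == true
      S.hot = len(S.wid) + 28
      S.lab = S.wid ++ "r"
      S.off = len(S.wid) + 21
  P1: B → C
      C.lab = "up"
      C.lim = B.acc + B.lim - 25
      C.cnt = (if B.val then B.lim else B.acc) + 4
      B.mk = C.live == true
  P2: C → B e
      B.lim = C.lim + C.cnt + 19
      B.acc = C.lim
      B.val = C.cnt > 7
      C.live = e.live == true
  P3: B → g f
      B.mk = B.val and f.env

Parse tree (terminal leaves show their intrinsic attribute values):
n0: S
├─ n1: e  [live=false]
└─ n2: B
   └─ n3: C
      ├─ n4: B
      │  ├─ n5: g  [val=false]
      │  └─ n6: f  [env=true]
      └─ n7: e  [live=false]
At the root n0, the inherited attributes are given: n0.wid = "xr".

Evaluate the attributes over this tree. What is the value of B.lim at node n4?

1. n0.wid = "xr"  [given at root]
2. n1.live = false  [terminal]
3. n2.lim = 12  [len(S.wid) + 10]
4. n2.acc = 4  [len(S.wid) + 2]
5. n2.val = false  [e.live == true]
6. n3.lab = "up"  ["up"]
7. n3.lim = -9  [B.acc + B.lim - 25]
8. n3.cnt = 8  [(if B.val then B.lim else B.acc) + 4]
9. n4.lim = 18  [C.lim + C.cnt + 19]
10. n4.acc = -9  [C.lim]
11. n4.val = true  [C.cnt > 7]
12. n5.val = false  [terminal]
13. n6.env = true  [terminal]
14. n4.mk = true  [B.val and f.env]
15. n7.live = false  [terminal]
16. n3.live = false  [e.live == true]
17. n2.mk = false  [C.live == true]
18. n0.hot = 30  [len(S.wid) + 28]
19. n0.lab = "xrr"  [S.wid ++ "r"]
20. n0.off = 23  [len(S.wid) + 21]

18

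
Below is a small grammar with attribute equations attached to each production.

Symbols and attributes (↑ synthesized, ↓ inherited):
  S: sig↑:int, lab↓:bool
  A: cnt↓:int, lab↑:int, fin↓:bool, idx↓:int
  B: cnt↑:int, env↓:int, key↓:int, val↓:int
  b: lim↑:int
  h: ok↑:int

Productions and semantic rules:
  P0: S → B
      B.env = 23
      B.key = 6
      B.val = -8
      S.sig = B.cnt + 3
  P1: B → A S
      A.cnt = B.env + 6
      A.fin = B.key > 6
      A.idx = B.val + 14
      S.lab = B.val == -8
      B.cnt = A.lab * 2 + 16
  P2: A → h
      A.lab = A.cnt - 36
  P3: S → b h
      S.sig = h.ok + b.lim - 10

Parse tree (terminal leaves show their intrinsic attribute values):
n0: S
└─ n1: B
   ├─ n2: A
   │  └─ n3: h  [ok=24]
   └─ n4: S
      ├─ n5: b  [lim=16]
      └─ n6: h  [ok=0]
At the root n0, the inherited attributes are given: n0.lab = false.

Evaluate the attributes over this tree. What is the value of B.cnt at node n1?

1. n0.lab = false  [given at root]
2. n1.env = 23  [23]
3. n1.key = 6  [6]
4. n1.val = -8  [-8]
5. n2.cnt = 29  [B.env + 6]
6. n2.fin = false  [B.key > 6]
7. n2.idx = 6  [B.val + 14]
8. n3.ok = 24  [terminal]
9. n2.lab = -7  [A.cnt - 36]
10. n4.lab = true  [B.val == -8]
11. n5.lim = 16  [terminal]
12. n6.ok = 0  [terminal]
13. n4.sig = 6  [h.ok + b.lim - 10]
14. n1.cnt = 2  [A.lab * 2 + 16]
15. n0.sig = 5  [B.cnt + 3]

2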